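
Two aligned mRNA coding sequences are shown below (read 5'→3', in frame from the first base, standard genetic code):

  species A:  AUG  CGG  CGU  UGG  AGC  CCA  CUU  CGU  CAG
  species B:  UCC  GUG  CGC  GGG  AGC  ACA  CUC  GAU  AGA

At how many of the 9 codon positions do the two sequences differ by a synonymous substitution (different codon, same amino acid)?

2

Codon 1: AUG Met / UCC Ser — nonsynonymous.
Codon 2: CGG Arg / GUG Val — nonsynonymous.
Codon 3: CGU Arg / CGC Arg — synonymous.
Codon 4: UGG Trp / GGG Gly — nonsynonymous.
Codon 5: AGC Ser / AGC Ser — identical.
Codon 6: CCA Pro / ACA Thr — nonsynonymous.
Codon 7: CUU Leu / CUC Leu — synonymous.
Codon 8: CGU Arg / GAU Asp — nonsynonymous.
Codon 9: CAG Gln / AGA Arg — nonsynonymous.
Synonymous differences: 2.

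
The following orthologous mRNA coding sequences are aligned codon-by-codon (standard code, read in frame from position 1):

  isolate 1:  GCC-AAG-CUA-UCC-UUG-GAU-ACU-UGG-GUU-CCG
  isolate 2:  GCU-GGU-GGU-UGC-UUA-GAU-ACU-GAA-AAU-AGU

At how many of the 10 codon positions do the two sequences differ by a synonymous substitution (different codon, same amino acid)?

2

Codon 1: GCC Ala / GCU Ala — synonymous.
Codon 2: AAG Lys / GGU Gly — nonsynonymous.
Codon 3: CUA Leu / GGU Gly — nonsynonymous.
Codon 4: UCC Ser / UGC Cys — nonsynonymous.
Codon 5: UUG Leu / UUA Leu — synonymous.
Codon 6: GAU Asp / GAU Asp — identical.
Codon 7: ACU Thr / ACU Thr — identical.
Codon 8: UGG Trp / GAA Glu — nonsynonymous.
Codon 9: GUU Val / AAU Asn — nonsynonymous.
Codon 10: CCG Pro / AGU Ser — nonsynonymous.
Synonymous differences: 2.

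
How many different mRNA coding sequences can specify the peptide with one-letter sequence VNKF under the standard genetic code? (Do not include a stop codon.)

32

Val: 4 codons.
Asn: 2 codons.
Lys: 2 codons.
Phe: 2 codons.
4 × 2 × 2 × 2 = 32.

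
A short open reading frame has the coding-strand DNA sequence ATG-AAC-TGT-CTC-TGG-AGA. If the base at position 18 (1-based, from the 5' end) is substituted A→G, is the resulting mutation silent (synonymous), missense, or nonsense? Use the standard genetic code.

silent

Position 18 falls in codon 6: AGA → Arg.
After the substitution the codon is AGG → Arg.
Both encode Arg, so the change is synonymous.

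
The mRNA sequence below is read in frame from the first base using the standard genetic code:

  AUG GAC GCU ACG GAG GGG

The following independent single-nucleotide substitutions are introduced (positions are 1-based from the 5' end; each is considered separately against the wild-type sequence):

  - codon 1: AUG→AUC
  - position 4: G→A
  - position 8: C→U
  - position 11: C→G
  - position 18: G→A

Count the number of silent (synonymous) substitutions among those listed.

Codon 1: AUG (Met) → AUC (Ile) — missense.
Codon 2: GAC (Asp) → AAC (Asn) — missense.
Codon 3: GCU (Ala) → GUU (Val) — missense.
Codon 4: ACG (Thr) → AGG (Arg) — missense.
Codon 6: GGG (Gly) → GGA (Gly) — synonymous.
Synonymous: 1 of 5.

1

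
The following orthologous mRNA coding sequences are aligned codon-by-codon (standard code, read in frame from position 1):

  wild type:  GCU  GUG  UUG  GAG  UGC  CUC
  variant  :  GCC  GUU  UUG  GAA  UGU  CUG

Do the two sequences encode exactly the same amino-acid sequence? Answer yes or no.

yes

Codon 1: GCU Ala / GCC Ala — synonymous.
Codon 2: GUG Val / GUU Val — synonymous.
Codon 3: UUG Leu / UUG Leu — identical.
Codon 4: GAG Glu / GAA Glu — synonymous.
Codon 5: UGC Cys / UGU Cys — synonymous.
Codon 6: CUC Leu / CUG Leu — synonymous.
Nonsynonymous differences: 0 → same protein.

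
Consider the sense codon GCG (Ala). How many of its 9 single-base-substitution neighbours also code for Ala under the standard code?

3

Position 1: none → 0 synonymous.
Position 2: none → 0 synonymous.
Position 3: GCU, GCC, GCA → 3 synonymous.
Total: 0 + 0 + 3 = 3.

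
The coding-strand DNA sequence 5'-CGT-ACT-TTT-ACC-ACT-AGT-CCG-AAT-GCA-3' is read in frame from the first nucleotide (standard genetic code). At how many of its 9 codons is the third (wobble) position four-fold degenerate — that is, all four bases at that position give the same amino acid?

Codon 1 CGT (Arg): third position 4-fold.
Codon 2 ACT (Thr): third position 4-fold.
Codon 3 TTT (Phe): third position 2-fold.
Codon 4 ACC (Thr): third position 4-fold.
Codon 5 ACT (Thr): third position 4-fold.
Codon 6 AGT (Ser): third position 2-fold.
Codon 7 CCG (Pro): third position 4-fold.
Codon 8 AAT (Asn): third position 2-fold.
Codon 9 GCA (Ala): third position 4-fold.
Four-fold degenerate third positions: 6.

6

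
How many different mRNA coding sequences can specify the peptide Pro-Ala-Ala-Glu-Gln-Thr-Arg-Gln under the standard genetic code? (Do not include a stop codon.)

Pro: 4 codons.
Ala: 4 codons.
Ala: 4 codons.
Glu: 2 codons.
Gln: 2 codons.
Thr: 4 codons.
Arg: 6 codons.
Gln: 2 codons.
4 × 4 × 4 × 2 × 2 × 4 × 6 × 2 = 12288.

12288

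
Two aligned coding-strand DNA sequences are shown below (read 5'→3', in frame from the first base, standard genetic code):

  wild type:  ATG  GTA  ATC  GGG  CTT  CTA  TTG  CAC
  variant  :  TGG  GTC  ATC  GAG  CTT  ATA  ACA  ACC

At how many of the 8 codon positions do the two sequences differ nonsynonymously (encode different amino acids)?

5

Codon 1: ATG Met / TGG Trp — nonsynonymous.
Codon 2: GTA Val / GTC Val — synonymous.
Codon 3: ATC Ile / ATC Ile — identical.
Codon 4: GGG Gly / GAG Glu — nonsynonymous.
Codon 5: CTT Leu / CTT Leu — identical.
Codon 6: CTA Leu / ATA Ile — nonsynonymous.
Codon 7: TTG Leu / ACA Thr — nonsynonymous.
Codon 8: CAC His / ACC Thr — nonsynonymous.
Nonsynonymous differences: 5.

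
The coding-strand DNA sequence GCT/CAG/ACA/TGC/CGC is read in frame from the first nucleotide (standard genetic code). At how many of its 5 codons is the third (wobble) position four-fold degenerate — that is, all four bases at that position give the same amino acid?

3

Codon 1 GCT (Ala): third position 4-fold.
Codon 2 CAG (Gln): third position 2-fold.
Codon 3 ACA (Thr): third position 4-fold.
Codon 4 TGC (Cys): third position 2-fold.
Codon 5 CGC (Arg): third position 4-fold.
Four-fold degenerate third positions: 3.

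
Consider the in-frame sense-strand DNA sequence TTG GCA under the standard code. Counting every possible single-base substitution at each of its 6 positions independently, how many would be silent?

Codon 1 (TTG, Leu): 2 synonymous substitutions.
Codon 2 (GCA, Ala): 3 synonymous substitutions.
Total: 2 + 3 = 5.

5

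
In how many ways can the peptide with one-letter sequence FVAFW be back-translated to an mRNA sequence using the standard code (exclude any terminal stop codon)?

Phe: 2 codons.
Val: 4 codons.
Ala: 4 codons.
Phe: 2 codons.
Trp: 1 codon.
2 × 4 × 4 × 2 × 1 = 64.

64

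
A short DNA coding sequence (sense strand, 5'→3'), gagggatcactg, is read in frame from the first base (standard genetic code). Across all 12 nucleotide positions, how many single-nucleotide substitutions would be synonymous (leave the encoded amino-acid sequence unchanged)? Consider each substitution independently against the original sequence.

Codon 1 (GAG, Glu): 1 synonymous substitution.
Codon 2 (GGA, Gly): 3 synonymous substitutions.
Codon 3 (TCA, Ser): 3 synonymous substitutions.
Codon 4 (CTG, Leu): 4 synonymous substitutions.
Total: 1 + 3 + 3 + 4 = 11.

11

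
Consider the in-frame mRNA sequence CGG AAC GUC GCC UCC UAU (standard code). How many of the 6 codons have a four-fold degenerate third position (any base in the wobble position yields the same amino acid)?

4

Codon 1 CGG (Arg): third position 4-fold.
Codon 2 AAC (Asn): third position 2-fold.
Codon 3 GUC (Val): third position 4-fold.
Codon 4 GCC (Ala): third position 4-fold.
Codon 5 UCC (Ser): third position 4-fold.
Codon 6 UAU (Tyr): third position 2-fold.
Four-fold degenerate third positions: 4.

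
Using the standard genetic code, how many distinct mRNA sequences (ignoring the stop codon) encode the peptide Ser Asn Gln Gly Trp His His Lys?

768

Ser: 6 codons.
Asn: 2 codons.
Gln: 2 codons.
Gly: 4 codons.
Trp: 1 codon.
His: 2 codons.
His: 2 codons.
Lys: 2 codons.
6 × 2 × 2 × 4 × 1 × 2 × 2 × 2 = 768.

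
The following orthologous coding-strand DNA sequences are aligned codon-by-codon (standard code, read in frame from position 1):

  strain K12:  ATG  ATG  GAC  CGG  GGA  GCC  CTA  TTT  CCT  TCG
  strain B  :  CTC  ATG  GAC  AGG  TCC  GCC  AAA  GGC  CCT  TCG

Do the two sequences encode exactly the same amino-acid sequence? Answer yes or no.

Codon 1: ATG Met / CTC Leu — nonsynonymous.
Codon 2: ATG Met / ATG Met — identical.
Codon 3: GAC Asp / GAC Asp — identical.
Codon 4: CGG Arg / AGG Arg — synonymous.
Codon 5: GGA Gly / TCC Ser — nonsynonymous.
Codon 6: GCC Ala / GCC Ala — identical.
Codon 7: CTA Leu / AAA Lys — nonsynonymous.
Codon 8: TTT Phe / GGC Gly — nonsynonymous.
Codon 9: CCT Pro / CCT Pro — identical.
Codon 10: TCG Ser / TCG Ser — identical.
Nonsynonymous differences: 4 → different protein.

no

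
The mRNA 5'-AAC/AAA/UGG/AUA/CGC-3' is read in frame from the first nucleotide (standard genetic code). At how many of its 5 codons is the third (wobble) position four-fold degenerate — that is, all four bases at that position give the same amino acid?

Codon 1 AAC (Asn): third position 2-fold.
Codon 2 AAA (Lys): third position 2-fold.
Codon 3 UGG (Trp): third position 1-fold.
Codon 4 AUA (Ile): third position 3-fold.
Codon 5 CGC (Arg): third position 4-fold.
Four-fold degenerate third positions: 1.

1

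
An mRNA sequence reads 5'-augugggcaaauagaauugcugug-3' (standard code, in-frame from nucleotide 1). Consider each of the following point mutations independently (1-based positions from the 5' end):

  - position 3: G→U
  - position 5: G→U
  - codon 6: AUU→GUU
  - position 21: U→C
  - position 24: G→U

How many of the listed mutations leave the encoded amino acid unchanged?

Codon 1: AUG (Met) → AUU (Ile) — missense.
Codon 2: UGG (Trp) → UUG (Leu) — missense.
Codon 6: AUU (Ile) → GUU (Val) — missense.
Codon 7: GCU (Ala) → GCC (Ala) — synonymous.
Codon 8: GUG (Val) → GUU (Val) — synonymous.
Synonymous: 2 of 5.

2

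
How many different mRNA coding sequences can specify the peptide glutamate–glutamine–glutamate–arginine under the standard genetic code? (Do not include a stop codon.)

Glu: 2 codons.
Gln: 2 codons.
Glu: 2 codons.
Arg: 6 codons.
2 × 2 × 2 × 6 = 48.

48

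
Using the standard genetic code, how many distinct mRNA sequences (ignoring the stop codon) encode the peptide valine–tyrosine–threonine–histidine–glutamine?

Val: 4 codons.
Tyr: 2 codons.
Thr: 4 codons.
His: 2 codons.
Gln: 2 codons.
4 × 2 × 4 × 2 × 2 = 128.

128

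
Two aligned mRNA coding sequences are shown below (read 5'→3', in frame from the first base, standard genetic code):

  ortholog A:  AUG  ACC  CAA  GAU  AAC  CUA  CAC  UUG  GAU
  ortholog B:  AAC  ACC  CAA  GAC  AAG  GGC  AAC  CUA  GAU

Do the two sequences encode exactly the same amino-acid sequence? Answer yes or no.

no

Codon 1: AUG Met / AAC Asn — nonsynonymous.
Codon 2: ACC Thr / ACC Thr — identical.
Codon 3: CAA Gln / CAA Gln — identical.
Codon 4: GAU Asp / GAC Asp — synonymous.
Codon 5: AAC Asn / AAG Lys — nonsynonymous.
Codon 6: CUA Leu / GGC Gly — nonsynonymous.
Codon 7: CAC His / AAC Asn — nonsynonymous.
Codon 8: UUG Leu / CUA Leu — synonymous.
Codon 9: GAU Asp / GAU Asp — identical.
Nonsynonymous differences: 4 → different protein.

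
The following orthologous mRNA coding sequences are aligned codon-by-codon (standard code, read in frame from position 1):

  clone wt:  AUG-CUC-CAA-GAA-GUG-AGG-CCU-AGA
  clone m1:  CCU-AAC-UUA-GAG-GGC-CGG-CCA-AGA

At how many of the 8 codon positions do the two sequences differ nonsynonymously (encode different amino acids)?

Codon 1: AUG Met / CCU Pro — nonsynonymous.
Codon 2: CUC Leu / AAC Asn — nonsynonymous.
Codon 3: CAA Gln / UUA Leu — nonsynonymous.
Codon 4: GAA Glu / GAG Glu — synonymous.
Codon 5: GUG Val / GGC Gly — nonsynonymous.
Codon 6: AGG Arg / CGG Arg — synonymous.
Codon 7: CCU Pro / CCA Pro — synonymous.
Codon 8: AGA Arg / AGA Arg — identical.
Nonsynonymous differences: 4.

4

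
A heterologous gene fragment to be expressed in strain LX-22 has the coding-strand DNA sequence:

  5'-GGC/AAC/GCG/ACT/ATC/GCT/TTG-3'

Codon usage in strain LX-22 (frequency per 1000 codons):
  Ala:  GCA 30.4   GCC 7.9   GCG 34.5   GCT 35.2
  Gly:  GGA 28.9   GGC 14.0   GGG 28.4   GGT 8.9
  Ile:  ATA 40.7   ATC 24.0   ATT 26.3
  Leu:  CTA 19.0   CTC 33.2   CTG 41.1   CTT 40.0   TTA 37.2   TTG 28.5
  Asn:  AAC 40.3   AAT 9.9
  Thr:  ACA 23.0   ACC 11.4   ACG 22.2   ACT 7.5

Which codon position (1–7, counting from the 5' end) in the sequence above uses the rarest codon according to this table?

Codon 1 GGC (Gly): 14.0 per 1000.
Codon 2 AAC (Asn): 40.3 per 1000.
Codon 3 GCG (Ala): 34.5 per 1000.
Codon 4 ACT (Thr): 7.5 per 1000.
Codon 5 ATC (Ile): 24.0 per 1000.
Codon 6 GCT (Ala): 35.2 per 1000.
Codon 7 TTG (Leu): 28.5 per 1000.
Lowest frequency is 7.5 at codon 4.

4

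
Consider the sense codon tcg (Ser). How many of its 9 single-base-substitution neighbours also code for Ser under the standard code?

3

Position 1: none → 0 synonymous.
Position 2: none → 0 synonymous.
Position 3: TCT, TCC, TCA → 3 synonymous.
Total: 0 + 0 + 3 = 3.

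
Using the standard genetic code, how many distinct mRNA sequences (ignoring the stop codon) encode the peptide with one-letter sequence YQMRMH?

Tyr: 2 codons.
Gln: 2 codons.
Met: 1 codon.
Arg: 6 codons.
Met: 1 codon.
His: 2 codons.
2 × 2 × 1 × 6 × 1 × 2 = 48.

48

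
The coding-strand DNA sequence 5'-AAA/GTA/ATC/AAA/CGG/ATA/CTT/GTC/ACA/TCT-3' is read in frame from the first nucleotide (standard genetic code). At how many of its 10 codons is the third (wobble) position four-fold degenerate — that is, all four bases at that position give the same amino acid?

Codon 1 AAA (Lys): third position 2-fold.
Codon 2 GTA (Val): third position 4-fold.
Codon 3 ATC (Ile): third position 3-fold.
Codon 4 AAA (Lys): third position 2-fold.
Codon 5 CGG (Arg): third position 4-fold.
Codon 6 ATA (Ile): third position 3-fold.
Codon 7 CTT (Leu): third position 4-fold.
Codon 8 GTC (Val): third position 4-fold.
Codon 9 ACA (Thr): third position 4-fold.
Codon 10 TCT (Ser): third position 4-fold.
Four-fold degenerate third positions: 6.

6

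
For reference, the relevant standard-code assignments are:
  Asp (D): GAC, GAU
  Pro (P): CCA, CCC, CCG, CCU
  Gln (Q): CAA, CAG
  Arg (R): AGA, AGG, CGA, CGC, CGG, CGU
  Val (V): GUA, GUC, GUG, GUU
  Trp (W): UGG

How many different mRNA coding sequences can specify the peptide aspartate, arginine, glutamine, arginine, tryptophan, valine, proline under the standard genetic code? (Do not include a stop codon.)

Asp: 2 codons.
Arg: 6 codons.
Gln: 2 codons.
Arg: 6 codons.
Trp: 1 codon.
Val: 4 codons.
Pro: 4 codons.
2 × 6 × 2 × 6 × 1 × 4 × 4 = 2304.

2304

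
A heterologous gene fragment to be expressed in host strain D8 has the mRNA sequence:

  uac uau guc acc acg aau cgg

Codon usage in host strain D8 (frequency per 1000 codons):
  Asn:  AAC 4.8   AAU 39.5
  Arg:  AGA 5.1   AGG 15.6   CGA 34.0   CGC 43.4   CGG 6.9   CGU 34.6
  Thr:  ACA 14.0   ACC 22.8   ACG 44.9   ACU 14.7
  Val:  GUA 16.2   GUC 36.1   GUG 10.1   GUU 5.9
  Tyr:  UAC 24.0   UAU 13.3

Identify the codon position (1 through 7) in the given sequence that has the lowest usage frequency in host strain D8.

7

Codon 1 UAC (Tyr): 24.0 per 1000.
Codon 2 UAU (Tyr): 13.3 per 1000.
Codon 3 GUC (Val): 36.1 per 1000.
Codon 4 ACC (Thr): 22.8 per 1000.
Codon 5 ACG (Thr): 44.9 per 1000.
Codon 6 AAU (Asn): 39.5 per 1000.
Codon 7 CGG (Arg): 6.9 per 1000.
Lowest frequency is 6.9 at codon 7.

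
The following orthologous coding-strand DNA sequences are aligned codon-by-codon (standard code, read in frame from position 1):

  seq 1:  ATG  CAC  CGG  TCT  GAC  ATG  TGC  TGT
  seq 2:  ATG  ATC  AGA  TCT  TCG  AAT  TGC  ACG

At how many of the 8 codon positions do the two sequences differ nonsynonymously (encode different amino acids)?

4

Codon 1: ATG Met / ATG Met — identical.
Codon 2: CAC His / ATC Ile — nonsynonymous.
Codon 3: CGG Arg / AGA Arg — synonymous.
Codon 4: TCT Ser / TCT Ser — identical.
Codon 5: GAC Asp / TCG Ser — nonsynonymous.
Codon 6: ATG Met / AAT Asn — nonsynonymous.
Codon 7: TGC Cys / TGC Cys — identical.
Codon 8: TGT Cys / ACG Thr — nonsynonymous.
Nonsynonymous differences: 4.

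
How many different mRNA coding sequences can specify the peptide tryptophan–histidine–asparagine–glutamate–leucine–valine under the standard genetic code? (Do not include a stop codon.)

192

Trp: 1 codon.
His: 2 codons.
Asn: 2 codons.
Glu: 2 codons.
Leu: 6 codons.
Val: 4 codons.
1 × 2 × 2 × 2 × 6 × 4 = 192.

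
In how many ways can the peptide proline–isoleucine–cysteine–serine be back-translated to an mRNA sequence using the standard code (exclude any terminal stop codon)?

Pro: 4 codons.
Ile: 3 codons.
Cys: 2 codons.
Ser: 6 codons.
4 × 3 × 2 × 6 = 144.

144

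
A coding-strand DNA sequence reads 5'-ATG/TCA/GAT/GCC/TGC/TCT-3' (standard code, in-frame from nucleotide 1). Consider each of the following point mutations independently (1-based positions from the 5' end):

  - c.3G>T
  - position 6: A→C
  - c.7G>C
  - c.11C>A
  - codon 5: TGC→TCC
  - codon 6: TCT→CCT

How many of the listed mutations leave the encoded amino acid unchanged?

Codon 1: ATG (Met) → ATT (Ile) — missense.
Codon 2: TCA (Ser) → TCC (Ser) — synonymous.
Codon 3: GAT (Asp) → CAT (His) — missense.
Codon 4: GCC (Ala) → GAC (Asp) — missense.
Codon 5: TGC (Cys) → TCC (Ser) — missense.
Codon 6: TCT (Ser) → CCT (Pro) — missense.
Synonymous: 1 of 6.

1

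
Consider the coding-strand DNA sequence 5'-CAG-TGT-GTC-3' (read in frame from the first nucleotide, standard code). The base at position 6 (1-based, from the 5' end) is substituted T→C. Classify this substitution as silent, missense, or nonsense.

Position 6 falls in codon 2: TGT → Cys.
After the substitution the codon is TGC → Cys.
Both encode Cys, so the change is synonymous.

silent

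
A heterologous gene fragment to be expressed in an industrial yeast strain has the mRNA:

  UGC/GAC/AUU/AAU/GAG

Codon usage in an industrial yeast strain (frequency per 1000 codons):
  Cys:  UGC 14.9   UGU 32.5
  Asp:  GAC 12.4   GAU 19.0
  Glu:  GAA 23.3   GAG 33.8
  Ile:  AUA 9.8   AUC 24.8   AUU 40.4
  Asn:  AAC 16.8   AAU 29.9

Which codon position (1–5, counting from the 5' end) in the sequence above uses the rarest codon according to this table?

2

Codon 1 UGC (Cys): 14.9 per 1000.
Codon 2 GAC (Asp): 12.4 per 1000.
Codon 3 AUU (Ile): 40.4 per 1000.
Codon 4 AAU (Asn): 29.9 per 1000.
Codon 5 GAG (Glu): 33.8 per 1000.
Lowest frequency is 12.4 at codon 2.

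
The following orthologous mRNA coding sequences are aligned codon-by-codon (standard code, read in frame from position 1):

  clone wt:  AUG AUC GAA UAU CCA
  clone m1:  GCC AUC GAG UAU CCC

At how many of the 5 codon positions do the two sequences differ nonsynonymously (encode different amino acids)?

Codon 1: AUG Met / GCC Ala — nonsynonymous.
Codon 2: AUC Ile / AUC Ile — identical.
Codon 3: GAA Glu / GAG Glu — synonymous.
Codon 4: UAU Tyr / UAU Tyr — identical.
Codon 5: CCA Pro / CCC Pro — synonymous.
Nonsynonymous differences: 1.

1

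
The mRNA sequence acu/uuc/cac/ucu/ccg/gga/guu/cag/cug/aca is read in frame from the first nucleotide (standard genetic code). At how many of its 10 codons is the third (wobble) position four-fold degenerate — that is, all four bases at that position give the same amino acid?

Codon 1 ACU (Thr): third position 4-fold.
Codon 2 UUC (Phe): third position 2-fold.
Codon 3 CAC (His): third position 2-fold.
Codon 4 UCU (Ser): third position 4-fold.
Codon 5 CCG (Pro): third position 4-fold.
Codon 6 GGA (Gly): third position 4-fold.
Codon 7 GUU (Val): third position 4-fold.
Codon 8 CAG (Gln): third position 2-fold.
Codon 9 CUG (Leu): third position 4-fold.
Codon 10 ACA (Thr): third position 4-fold.
Four-fold degenerate third positions: 7.

7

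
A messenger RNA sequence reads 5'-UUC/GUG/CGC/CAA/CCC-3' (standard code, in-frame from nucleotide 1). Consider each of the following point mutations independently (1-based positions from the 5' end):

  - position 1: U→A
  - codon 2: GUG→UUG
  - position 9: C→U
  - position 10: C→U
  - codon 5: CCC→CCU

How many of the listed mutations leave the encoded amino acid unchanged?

2

Codon 1: UUC (Phe) → AUC (Ile) — missense.
Codon 2: GUG (Val) → UUG (Leu) — missense.
Codon 3: CGC (Arg) → CGU (Arg) — synonymous.
Codon 4: CAA (Gln) → UAA (Stop) — nonsense.
Codon 5: CCC (Pro) → CCU (Pro) — synonymous.
Synonymous: 2 of 5.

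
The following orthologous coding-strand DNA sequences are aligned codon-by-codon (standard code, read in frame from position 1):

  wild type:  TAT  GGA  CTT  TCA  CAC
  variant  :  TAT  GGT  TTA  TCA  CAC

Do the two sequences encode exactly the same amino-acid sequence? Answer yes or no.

Codon 1: TAT Tyr / TAT Tyr — identical.
Codon 2: GGA Gly / GGT Gly — synonymous.
Codon 3: CTT Leu / TTA Leu — synonymous.
Codon 4: TCA Ser / TCA Ser — identical.
Codon 5: CAC His / CAC His — identical.
Nonsynonymous differences: 0 → same protein.

yes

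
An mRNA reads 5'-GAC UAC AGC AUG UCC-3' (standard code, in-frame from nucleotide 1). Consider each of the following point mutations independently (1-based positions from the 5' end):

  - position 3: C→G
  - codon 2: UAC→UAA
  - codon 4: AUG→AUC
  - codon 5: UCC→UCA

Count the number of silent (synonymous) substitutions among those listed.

Codon 1: GAC (Asp) → GAG (Glu) — missense.
Codon 2: UAC (Tyr) → UAA (Stop) — nonsense.
Codon 4: AUG (Met) → AUC (Ile) — missense.
Codon 5: UCC (Ser) → UCA (Ser) — synonymous.
Synonymous: 1 of 4.

1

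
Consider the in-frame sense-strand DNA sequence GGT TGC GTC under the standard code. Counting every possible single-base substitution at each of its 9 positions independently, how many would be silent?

Codon 1 (GGT, Gly): 3 synonymous substitutions.
Codon 2 (TGC, Cys): 1 synonymous substitution.
Codon 3 (GTC, Val): 3 synonymous substitutions.
Total: 3 + 1 + 3 = 7.

7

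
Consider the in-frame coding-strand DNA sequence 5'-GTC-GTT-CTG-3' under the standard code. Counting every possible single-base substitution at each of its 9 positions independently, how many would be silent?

Codon 1 (GTC, Val): 3 synonymous substitutions.
Codon 2 (GTT, Val): 3 synonymous substitutions.
Codon 3 (CTG, Leu): 4 synonymous substitutions.
Total: 3 + 3 + 4 = 10.

10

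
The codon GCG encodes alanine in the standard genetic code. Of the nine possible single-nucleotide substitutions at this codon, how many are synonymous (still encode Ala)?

Position 1: none → 0 synonymous.
Position 2: none → 0 synonymous.
Position 3: GCT, GCC, GCA → 3 synonymous.
Total: 0 + 0 + 3 = 3.

3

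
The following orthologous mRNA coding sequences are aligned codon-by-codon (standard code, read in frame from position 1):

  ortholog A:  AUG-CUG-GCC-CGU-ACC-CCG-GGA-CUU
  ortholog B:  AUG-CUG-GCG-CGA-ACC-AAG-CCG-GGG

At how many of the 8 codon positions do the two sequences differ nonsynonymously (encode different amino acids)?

3

Codon 1: AUG Met / AUG Met — identical.
Codon 2: CUG Leu / CUG Leu — identical.
Codon 3: GCC Ala / GCG Ala — synonymous.
Codon 4: CGU Arg / CGA Arg — synonymous.
Codon 5: ACC Thr / ACC Thr — identical.
Codon 6: CCG Pro / AAG Lys — nonsynonymous.
Codon 7: GGA Gly / CCG Pro — nonsynonymous.
Codon 8: CUU Leu / GGG Gly — nonsynonymous.
Nonsynonymous differences: 3.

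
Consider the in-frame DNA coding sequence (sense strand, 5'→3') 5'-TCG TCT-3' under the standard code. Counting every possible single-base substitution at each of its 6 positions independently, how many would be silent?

6

Codon 1 (TCG, Ser): 3 synonymous substitutions.
Codon 2 (TCT, Ser): 3 synonymous substitutions.
Total: 3 + 3 = 6.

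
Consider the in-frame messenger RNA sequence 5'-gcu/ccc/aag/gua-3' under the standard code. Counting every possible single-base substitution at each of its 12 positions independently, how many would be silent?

10

Codon 1 (GCU, Ala): 3 synonymous substitutions.
Codon 2 (CCC, Pro): 3 synonymous substitutions.
Codon 3 (AAG, Lys): 1 synonymous substitution.
Codon 4 (GUA, Val): 3 synonymous substitutions.
Total: 3 + 3 + 1 + 3 = 10.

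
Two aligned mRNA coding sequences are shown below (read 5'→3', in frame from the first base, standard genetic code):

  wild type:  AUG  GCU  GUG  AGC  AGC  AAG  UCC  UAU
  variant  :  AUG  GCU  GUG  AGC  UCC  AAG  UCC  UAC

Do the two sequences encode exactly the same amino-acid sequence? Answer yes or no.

yes

Codon 1: AUG Met / AUG Met — identical.
Codon 2: GCU Ala / GCU Ala — identical.
Codon 3: GUG Val / GUG Val — identical.
Codon 4: AGC Ser / AGC Ser — identical.
Codon 5: AGC Ser / UCC Ser — synonymous.
Codon 6: AAG Lys / AAG Lys — identical.
Codon 7: UCC Ser / UCC Ser — identical.
Codon 8: UAU Tyr / UAC Tyr — synonymous.
Nonsynonymous differences: 0 → same protein.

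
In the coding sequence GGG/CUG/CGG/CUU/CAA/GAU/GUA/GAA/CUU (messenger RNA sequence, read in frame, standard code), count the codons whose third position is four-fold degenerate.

6

Codon 1 GGG (Gly): third position 4-fold.
Codon 2 CUG (Leu): third position 4-fold.
Codon 3 CGG (Arg): third position 4-fold.
Codon 4 CUU (Leu): third position 4-fold.
Codon 5 CAA (Gln): third position 2-fold.
Codon 6 GAU (Asp): third position 2-fold.
Codon 7 GUA (Val): third position 4-fold.
Codon 8 GAA (Glu): third position 2-fold.
Codon 9 CUU (Leu): third position 4-fold.
Four-fold degenerate third positions: 6.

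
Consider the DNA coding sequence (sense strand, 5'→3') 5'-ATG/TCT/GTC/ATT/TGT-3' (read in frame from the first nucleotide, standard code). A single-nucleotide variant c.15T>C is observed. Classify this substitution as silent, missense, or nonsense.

silent

Position 15 falls in codon 5: TGT → Cys.
After the substitution the codon is TGC → Cys.
Both encode Cys, so the change is synonymous.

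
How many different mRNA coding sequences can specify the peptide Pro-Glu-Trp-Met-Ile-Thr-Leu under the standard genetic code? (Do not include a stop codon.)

Pro: 4 codons.
Glu: 2 codons.
Trp: 1 codon.
Met: 1 codon.
Ile: 3 codons.
Thr: 4 codons.
Leu: 6 codons.
4 × 2 × 1 × 1 × 3 × 4 × 6 = 576.

576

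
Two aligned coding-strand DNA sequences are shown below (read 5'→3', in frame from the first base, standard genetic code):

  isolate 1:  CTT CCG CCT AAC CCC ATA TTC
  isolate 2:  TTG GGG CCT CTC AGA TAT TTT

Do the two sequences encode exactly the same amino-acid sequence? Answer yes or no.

no

Codon 1: CTT Leu / TTG Leu — synonymous.
Codon 2: CCG Pro / GGG Gly — nonsynonymous.
Codon 3: CCT Pro / CCT Pro — identical.
Codon 4: AAC Asn / CTC Leu — nonsynonymous.
Codon 5: CCC Pro / AGA Arg — nonsynonymous.
Codon 6: ATA Ile / TAT Tyr — nonsynonymous.
Codon 7: TTC Phe / TTT Phe — synonymous.
Nonsynonymous differences: 4 → different protein.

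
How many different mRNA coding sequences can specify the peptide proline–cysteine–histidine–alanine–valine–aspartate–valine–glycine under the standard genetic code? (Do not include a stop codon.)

Pro: 4 codons.
Cys: 2 codons.
His: 2 codons.
Ala: 4 codons.
Val: 4 codons.
Asp: 2 codons.
Val: 4 codons.
Gly: 4 codons.
4 × 2 × 2 × 4 × 4 × 2 × 4 × 4 = 8192.

8192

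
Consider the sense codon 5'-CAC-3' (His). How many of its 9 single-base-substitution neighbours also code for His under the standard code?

1

Position 1: none → 0 synonymous.
Position 2: none → 0 synonymous.
Position 3: CAU → 1 synonymous.
Total: 0 + 0 + 1 = 1.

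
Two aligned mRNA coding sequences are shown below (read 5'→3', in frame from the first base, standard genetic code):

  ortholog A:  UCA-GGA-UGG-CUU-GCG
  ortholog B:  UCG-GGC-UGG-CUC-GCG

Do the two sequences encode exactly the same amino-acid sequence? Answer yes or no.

Codon 1: UCA Ser / UCG Ser — synonymous.
Codon 2: GGA Gly / GGC Gly — synonymous.
Codon 3: UGG Trp / UGG Trp — identical.
Codon 4: CUU Leu / CUC Leu — synonymous.
Codon 5: GCG Ala / GCG Ala — identical.
Nonsynonymous differences: 0 → same protein.

yes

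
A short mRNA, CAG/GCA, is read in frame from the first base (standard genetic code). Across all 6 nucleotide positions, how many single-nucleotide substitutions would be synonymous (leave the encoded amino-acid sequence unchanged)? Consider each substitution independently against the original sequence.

Codon 1 (CAG, Gln): 1 synonymous substitution.
Codon 2 (GCA, Ala): 3 synonymous substitutions.
Total: 1 + 3 = 4.

4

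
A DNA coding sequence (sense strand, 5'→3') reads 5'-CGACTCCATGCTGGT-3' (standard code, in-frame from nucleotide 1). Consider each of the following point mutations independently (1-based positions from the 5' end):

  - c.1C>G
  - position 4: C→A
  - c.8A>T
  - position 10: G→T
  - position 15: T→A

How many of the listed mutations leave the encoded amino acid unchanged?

Codon 1: CGA (Arg) → GGA (Gly) — missense.
Codon 2: CTC (Leu) → ATC (Ile) — missense.
Codon 3: CAT (His) → CTT (Leu) — missense.
Codon 4: GCT (Ala) → TCT (Ser) — missense.
Codon 5: GGT (Gly) → GGA (Gly) — synonymous.
Synonymous: 1 of 5.

1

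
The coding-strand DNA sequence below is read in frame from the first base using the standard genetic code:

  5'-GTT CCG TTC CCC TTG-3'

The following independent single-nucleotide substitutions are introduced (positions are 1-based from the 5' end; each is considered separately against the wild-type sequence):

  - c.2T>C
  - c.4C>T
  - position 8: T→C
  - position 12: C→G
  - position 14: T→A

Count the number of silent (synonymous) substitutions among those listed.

Codon 1: GTT (Val) → GCT (Ala) — missense.
Codon 2: CCG (Pro) → TCG (Ser) — missense.
Codon 3: TTC (Phe) → TCC (Ser) — missense.
Codon 4: CCC (Pro) → CCG (Pro) — synonymous.
Codon 5: TTG (Leu) → TAG (Stop) — nonsense.
Synonymous: 1 of 5.

1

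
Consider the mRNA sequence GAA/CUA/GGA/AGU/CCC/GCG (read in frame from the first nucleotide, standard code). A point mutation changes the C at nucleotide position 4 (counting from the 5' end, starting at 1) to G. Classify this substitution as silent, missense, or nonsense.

missense

Position 4 falls in codon 2: CUA → Leu.
After the substitution the codon is GUA → Val.
Leu ≠ Val, so this is a missense mutation.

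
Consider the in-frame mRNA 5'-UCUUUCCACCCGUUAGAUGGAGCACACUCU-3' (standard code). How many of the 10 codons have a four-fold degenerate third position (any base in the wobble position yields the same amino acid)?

5

Codon 1 UCU (Ser): third position 4-fold.
Codon 2 UUC (Phe): third position 2-fold.
Codon 3 CAC (His): third position 2-fold.
Codon 4 CCG (Pro): third position 4-fold.
Codon 5 UUA (Leu): third position 2-fold.
Codon 6 GAU (Asp): third position 2-fold.
Codon 7 GGA (Gly): third position 4-fold.
Codon 8 GCA (Ala): third position 4-fold.
Codon 9 CAC (His): third position 2-fold.
Codon 10 UCU (Ser): third position 4-fold.
Four-fold degenerate third positions: 5.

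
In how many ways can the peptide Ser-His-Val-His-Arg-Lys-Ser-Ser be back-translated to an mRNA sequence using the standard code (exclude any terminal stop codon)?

41472

Ser: 6 codons.
His: 2 codons.
Val: 4 codons.
His: 2 codons.
Arg: 6 codons.
Lys: 2 codons.
Ser: 6 codons.
Ser: 6 codons.
6 × 2 × 4 × 2 × 6 × 2 × 6 × 6 = 41472.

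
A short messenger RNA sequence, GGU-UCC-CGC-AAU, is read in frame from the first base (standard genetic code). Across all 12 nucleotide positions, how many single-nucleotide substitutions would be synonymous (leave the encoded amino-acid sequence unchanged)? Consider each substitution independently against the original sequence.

Codon 1 (GGU, Gly): 3 synonymous substitutions.
Codon 2 (UCC, Ser): 3 synonymous substitutions.
Codon 3 (CGC, Arg): 3 synonymous substitutions.
Codon 4 (AAU, Asn): 1 synonymous substitution.
Total: 3 + 3 + 3 + 1 = 10.

10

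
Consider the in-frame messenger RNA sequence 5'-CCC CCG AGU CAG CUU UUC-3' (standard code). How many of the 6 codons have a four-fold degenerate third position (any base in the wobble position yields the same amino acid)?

Codon 1 CCC (Pro): third position 4-fold.
Codon 2 CCG (Pro): third position 4-fold.
Codon 3 AGU (Ser): third position 2-fold.
Codon 4 CAG (Gln): third position 2-fold.
Codon 5 CUU (Leu): third position 4-fold.
Codon 6 UUC (Phe): third position 2-fold.
Four-fold degenerate third positions: 3.

3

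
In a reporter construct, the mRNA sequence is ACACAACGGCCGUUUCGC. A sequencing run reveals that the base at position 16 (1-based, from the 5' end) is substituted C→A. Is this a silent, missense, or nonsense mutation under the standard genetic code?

missense

Position 16 falls in codon 6: CGC → Arg.
After the substitution the codon is AGC → Ser.
Arg ≠ Ser, so this is a missense mutation.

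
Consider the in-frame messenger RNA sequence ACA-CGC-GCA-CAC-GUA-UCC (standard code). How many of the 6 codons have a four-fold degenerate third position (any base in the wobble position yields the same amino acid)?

5

Codon 1 ACA (Thr): third position 4-fold.
Codon 2 CGC (Arg): third position 4-fold.
Codon 3 GCA (Ala): third position 4-fold.
Codon 4 CAC (His): third position 2-fold.
Codon 5 GUA (Val): third position 4-fold.
Codon 6 UCC (Ser): third position 4-fold.
Four-fold degenerate third positions: 5.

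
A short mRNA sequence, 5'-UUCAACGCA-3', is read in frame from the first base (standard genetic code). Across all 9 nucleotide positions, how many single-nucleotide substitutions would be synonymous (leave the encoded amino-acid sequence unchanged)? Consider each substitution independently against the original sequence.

5

Codon 1 (UUC, Phe): 1 synonymous substitution.
Codon 2 (AAC, Asn): 1 synonymous substitution.
Codon 3 (GCA, Ala): 3 synonymous substitutions.
Total: 1 + 1 + 3 = 5.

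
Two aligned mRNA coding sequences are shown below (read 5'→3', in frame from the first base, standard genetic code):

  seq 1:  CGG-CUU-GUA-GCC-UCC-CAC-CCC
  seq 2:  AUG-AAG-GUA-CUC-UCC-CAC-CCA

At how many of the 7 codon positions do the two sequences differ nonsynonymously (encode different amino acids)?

3

Codon 1: CGG Arg / AUG Met — nonsynonymous.
Codon 2: CUU Leu / AAG Lys — nonsynonymous.
Codon 3: GUA Val / GUA Val — identical.
Codon 4: GCC Ala / CUC Leu — nonsynonymous.
Codon 5: UCC Ser / UCC Ser — identical.
Codon 6: CAC His / CAC His — identical.
Codon 7: CCC Pro / CCA Pro — synonymous.
Nonsynonymous differences: 3.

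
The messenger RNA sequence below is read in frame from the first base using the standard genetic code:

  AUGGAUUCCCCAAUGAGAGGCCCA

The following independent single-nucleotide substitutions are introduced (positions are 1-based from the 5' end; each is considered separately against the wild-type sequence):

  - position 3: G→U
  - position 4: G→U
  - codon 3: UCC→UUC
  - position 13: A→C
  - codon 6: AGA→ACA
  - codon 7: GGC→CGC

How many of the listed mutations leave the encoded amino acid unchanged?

0

Codon 1: AUG (Met) → AUU (Ile) — missense.
Codon 2: GAU (Asp) → UAU (Tyr) — missense.
Codon 3: UCC (Ser) → UUC (Phe) — missense.
Codon 5: AUG (Met) → CUG (Leu) — missense.
Codon 6: AGA (Arg) → ACA (Thr) — missense.
Codon 7: GGC (Gly) → CGC (Arg) — missense.
Synonymous: 0 of 6.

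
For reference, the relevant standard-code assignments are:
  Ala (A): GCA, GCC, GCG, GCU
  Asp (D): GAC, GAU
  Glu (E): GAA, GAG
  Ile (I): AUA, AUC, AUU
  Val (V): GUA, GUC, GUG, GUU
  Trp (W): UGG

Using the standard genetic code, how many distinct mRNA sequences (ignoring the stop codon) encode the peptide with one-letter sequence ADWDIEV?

Ala: 4 codons.
Asp: 2 codons.
Trp: 1 codon.
Asp: 2 codons.
Ile: 3 codons.
Glu: 2 codons.
Val: 4 codons.
4 × 2 × 1 × 2 × 3 × 2 × 4 = 384.

384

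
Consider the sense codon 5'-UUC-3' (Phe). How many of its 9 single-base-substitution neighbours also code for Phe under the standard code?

1

Position 1: none → 0 synonymous.
Position 2: none → 0 synonymous.
Position 3: UUU → 1 synonymous.
Total: 0 + 0 + 1 = 1.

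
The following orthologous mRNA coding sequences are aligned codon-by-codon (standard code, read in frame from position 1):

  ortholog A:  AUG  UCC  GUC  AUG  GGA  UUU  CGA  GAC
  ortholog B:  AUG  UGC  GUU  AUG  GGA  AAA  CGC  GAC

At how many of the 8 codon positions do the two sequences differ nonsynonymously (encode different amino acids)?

Codon 1: AUG Met / AUG Met — identical.
Codon 2: UCC Ser / UGC Cys — nonsynonymous.
Codon 3: GUC Val / GUU Val — synonymous.
Codon 4: AUG Met / AUG Met — identical.
Codon 5: GGA Gly / GGA Gly — identical.
Codon 6: UUU Phe / AAA Lys — nonsynonymous.
Codon 7: CGA Arg / CGC Arg — synonymous.
Codon 8: GAC Asp / GAC Asp — identical.
Nonsynonymous differences: 2.

2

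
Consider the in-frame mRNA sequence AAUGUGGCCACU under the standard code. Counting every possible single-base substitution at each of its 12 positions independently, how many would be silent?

Codon 1 (AAU, Asn): 1 synonymous substitution.
Codon 2 (GUG, Val): 3 synonymous substitutions.
Codon 3 (GCC, Ala): 3 synonymous substitutions.
Codon 4 (ACU, Thr): 3 synonymous substitutions.
Total: 1 + 3 + 3 + 3 = 10.

10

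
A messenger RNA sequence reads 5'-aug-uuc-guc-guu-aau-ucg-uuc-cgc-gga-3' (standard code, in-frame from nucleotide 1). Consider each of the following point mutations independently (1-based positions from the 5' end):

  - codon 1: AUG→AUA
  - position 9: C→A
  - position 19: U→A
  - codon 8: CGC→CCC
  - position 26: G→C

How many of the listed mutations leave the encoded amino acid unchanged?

Codon 1: AUG (Met) → AUA (Ile) — missense.
Codon 3: GUC (Val) → GUA (Val) — synonymous.
Codon 7: UUC (Phe) → AUC (Ile) — missense.
Codon 8: CGC (Arg) → CCC (Pro) — missense.
Codon 9: GGA (Gly) → GCA (Ala) — missense.
Synonymous: 1 of 5.

1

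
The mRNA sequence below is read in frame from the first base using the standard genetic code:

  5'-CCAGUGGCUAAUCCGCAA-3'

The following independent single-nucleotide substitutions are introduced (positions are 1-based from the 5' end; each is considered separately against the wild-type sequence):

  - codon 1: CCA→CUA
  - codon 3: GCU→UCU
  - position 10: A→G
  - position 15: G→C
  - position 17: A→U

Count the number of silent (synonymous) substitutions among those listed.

Codon 1: CCA (Pro) → CUA (Leu) — missense.
Codon 3: GCU (Ala) → UCU (Ser) — missense.
Codon 4: AAU (Asn) → GAU (Asp) — missense.
Codon 5: CCG (Pro) → CCC (Pro) — synonymous.
Codon 6: CAA (Gln) → CUA (Leu) — missense.
Synonymous: 1 of 5.

1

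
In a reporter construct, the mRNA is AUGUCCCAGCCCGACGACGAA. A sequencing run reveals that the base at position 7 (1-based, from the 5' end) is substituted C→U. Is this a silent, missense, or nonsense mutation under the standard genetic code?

nonsense

Position 7 falls in codon 3: CAG → Gln.
After the substitution the codon is UAG → Stop.
The new codon is a stop codon, so this is a nonsense mutation.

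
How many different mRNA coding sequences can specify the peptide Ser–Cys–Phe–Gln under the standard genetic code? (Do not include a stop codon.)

48

Ser: 6 codons.
Cys: 2 codons.
Phe: 2 codons.
Gln: 2 codons.
6 × 2 × 2 × 2 = 48.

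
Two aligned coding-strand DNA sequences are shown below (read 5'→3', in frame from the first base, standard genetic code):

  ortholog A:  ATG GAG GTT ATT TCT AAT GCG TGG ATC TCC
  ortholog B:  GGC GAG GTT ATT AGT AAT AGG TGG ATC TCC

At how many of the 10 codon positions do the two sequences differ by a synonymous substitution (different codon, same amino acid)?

Codon 1: ATG Met / GGC Gly — nonsynonymous.
Codon 2: GAG Glu / GAG Glu — identical.
Codon 3: GTT Val / GTT Val — identical.
Codon 4: ATT Ile / ATT Ile — identical.
Codon 5: TCT Ser / AGT Ser — synonymous.
Codon 6: AAT Asn / AAT Asn — identical.
Codon 7: GCG Ala / AGG Arg — nonsynonymous.
Codon 8: TGG Trp / TGG Trp — identical.
Codon 9: ATC Ile / ATC Ile — identical.
Codon 10: TCC Ser / TCC Ser — identical.
Synonymous differences: 1.

1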